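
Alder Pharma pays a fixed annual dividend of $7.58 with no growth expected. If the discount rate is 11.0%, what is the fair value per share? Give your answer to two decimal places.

$68.91

Zero-growth DDM (perpetuity): P₀ = D/r = 7.58 / 0.11 = 68.9091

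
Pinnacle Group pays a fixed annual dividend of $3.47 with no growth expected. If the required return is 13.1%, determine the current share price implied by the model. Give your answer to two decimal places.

Zero-growth DDM (perpetuity): P₀ = D/r = 3.47 / 0.131 = 26.4885

$26.49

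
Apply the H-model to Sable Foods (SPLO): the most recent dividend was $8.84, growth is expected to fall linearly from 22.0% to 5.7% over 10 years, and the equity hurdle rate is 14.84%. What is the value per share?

H-model: P₀ = D₀[(1+g_L) + H(g_S−g_L)]/(r−g_L), with H = 10/2 = 5.
P₀ = 8.84 × [(1+0.057) + 5×(0.22−0.057)] / (0.1484−0.057)
   = 8.84 × 1.8720 / 0.0914 = 181.0556

$181.06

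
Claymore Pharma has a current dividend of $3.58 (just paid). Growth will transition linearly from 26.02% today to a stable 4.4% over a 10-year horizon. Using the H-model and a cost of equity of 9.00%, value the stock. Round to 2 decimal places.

$165.38

H-model: P₀ = D₀[(1+g_L) + H(g_S−g_L)]/(r−g_L), with H = 10/2 = 5.
P₀ = 3.58 × [(1+0.044) + 5×(0.2602−0.044)] / (0.09−0.044)
   = 3.58 × 2.1250 / 0.046 = 165.3804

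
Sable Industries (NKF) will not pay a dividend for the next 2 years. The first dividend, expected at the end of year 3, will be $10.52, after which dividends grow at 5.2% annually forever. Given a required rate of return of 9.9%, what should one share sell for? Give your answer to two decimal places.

Deferred-dividend DDM. At t=2 the remaining stream is a growing perpetuity with first payment D_3 = 10.52.
V_2 = D_3/(r−g) = 10.52/(0.099−0.052) = 223.8298
P₀ = V_2/(1+r)^2 = 223.8298/(1+0.099)^2 = 185.3201

$185.32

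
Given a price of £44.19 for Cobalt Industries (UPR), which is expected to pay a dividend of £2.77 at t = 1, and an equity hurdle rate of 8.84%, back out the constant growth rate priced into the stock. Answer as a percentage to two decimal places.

2.57%

From P₀ = D₁/(r − g), the implied growth is g = r − D₁/P₀.
g = 0.0884 − 2.77/44.19 = 0.0884 − 0.06268 = 0.02572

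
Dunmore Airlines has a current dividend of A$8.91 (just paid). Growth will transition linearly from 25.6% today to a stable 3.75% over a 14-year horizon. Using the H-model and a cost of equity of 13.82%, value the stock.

H-model: P₀ = D₀[(1+g_L) + H(g_S−g_L)]/(r−g_L), with H = 14/2 = 7.
P₀ = 8.91 × [(1+0.0375) + 7×(0.256−0.0375)] / (0.1382−0.0375)
   = 8.91 × 2.5670 / 0.1007 = 227.1298

A$227.13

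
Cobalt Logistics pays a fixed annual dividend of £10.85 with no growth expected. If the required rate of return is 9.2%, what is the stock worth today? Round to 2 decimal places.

Zero-growth DDM (perpetuity): P₀ = D/r = 10.85 / 0.092 = 117.9348

£117.93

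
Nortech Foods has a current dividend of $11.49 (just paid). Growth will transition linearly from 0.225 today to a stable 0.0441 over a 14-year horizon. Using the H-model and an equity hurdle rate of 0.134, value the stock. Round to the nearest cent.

H-model: P₀ = D₀[(1+g_L) + H(g_S−g_L)]/(r−g_L), with H = 14/2 = 7.
P₀ = 11.49 × [(1+0.0441) + 7×(0.225−0.0441)] / (0.134−0.0441)
   = 11.49 × 2.3104 / 0.0899 = 295.2892

$295.29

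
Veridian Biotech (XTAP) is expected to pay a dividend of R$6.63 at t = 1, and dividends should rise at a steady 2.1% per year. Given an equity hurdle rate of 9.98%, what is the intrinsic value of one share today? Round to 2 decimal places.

Gordon growth model: P₀ = D₁/(r − g), with D₁ = 6.63 given directly.
P₀ = 6.6300 / (0.0998 − 0.021) = 6.6300 / 0.0788 = 84.1371

R$84.14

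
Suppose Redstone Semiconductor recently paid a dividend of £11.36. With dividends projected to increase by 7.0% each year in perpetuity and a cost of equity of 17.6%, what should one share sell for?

£114.67

Gordon growth model: P₀ = D₁/(r − g). D₁ = 11.36 × (1 + 0.07) = 12.1552.
P₀ = 12.1552 / (0.176 − 0.07) = 12.1552 / 0.106 = 114.6717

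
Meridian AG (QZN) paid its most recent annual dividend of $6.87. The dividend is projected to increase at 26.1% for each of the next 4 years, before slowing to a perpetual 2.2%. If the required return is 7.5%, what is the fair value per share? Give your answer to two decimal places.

$292.43

Two-stage DDM. Project D₁…D_4 at 0.261, terminal growth 0.022, discount at r = 0.075.
D_1 = 8.6631
D_2 = 10.9241
D_3 = 13.7753
D_4 = 17.3707
Terminal value at t=4: TV = D_5/(r−g) = 17.7528/(0.075−0.022) = 334.9594
P₀ = 8.6631/(1+0.075)^1 + 10.9241/(1+0.075)^2 + 13.7753/(1+0.075)^3 + 17.3707/(1+0.075)^4 + 334.9594/(1+0.075)^4 = 292.4252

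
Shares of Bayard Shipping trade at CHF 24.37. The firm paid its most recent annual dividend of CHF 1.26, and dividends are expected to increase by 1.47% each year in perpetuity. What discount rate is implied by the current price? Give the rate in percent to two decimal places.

Rearranging the constant-growth DDM: r = D₁/P₀ + g.
D₁ = 1.26 × (1 + 0.0147) = 1.2785.
r = 1.2785 / 24.37 + 0.0147 = 0.05246 + 0.0147 = 0.06716

6.72%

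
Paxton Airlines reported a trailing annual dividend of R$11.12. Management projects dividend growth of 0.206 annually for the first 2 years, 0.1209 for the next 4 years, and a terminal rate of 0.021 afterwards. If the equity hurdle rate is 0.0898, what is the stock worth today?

R$310.56

Three-stage DDM. Project D₁…D_6; terminal Gordon value at t=6 with g = 0.021; discount at r = 0.0898.
D_1 = 13.4107
D_2 = 16.1733
D_3 = 18.1287
D_4 = 20.3204
D_5 = 22.7772
D_6 = 25.5309
TV_6 = 26.0671/(0.0898−0.021) = 378.8822
P₀ = Σ Dₜ/(1+r)ᵗ + TV_6/(1+r)^6 = 310.5571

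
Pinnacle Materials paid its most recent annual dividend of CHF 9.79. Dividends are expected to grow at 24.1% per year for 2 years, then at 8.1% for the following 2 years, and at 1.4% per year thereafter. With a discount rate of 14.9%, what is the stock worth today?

Three-stage DDM. Project D₁…D_4; terminal Gordon value at t=4 with g = 0.014; discount at r = 0.149.
D_1 = 12.1494
D_2 = 15.0774
D_3 = 16.2987
D_4 = 17.6189
TV_4 = 17.8655/(0.149−0.014) = 132.3372
P₀ = Σ Dₜ/(1+r)ᵗ + TV_4/(1+r)^4 = 118.7758

CHF 118.78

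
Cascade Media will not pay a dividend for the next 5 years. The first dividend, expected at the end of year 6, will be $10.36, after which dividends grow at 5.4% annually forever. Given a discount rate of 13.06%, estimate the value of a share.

$73.21

Deferred-dividend DDM. At t=5 the remaining stream is a growing perpetuity with first payment D_6 = 10.36.
V_5 = D_6/(r−g) = 10.36/(0.1306−0.054) = 135.2480
P₀ = V_5/(1+r)^5 = 135.2480/(1+0.1306)^5 = 73.2126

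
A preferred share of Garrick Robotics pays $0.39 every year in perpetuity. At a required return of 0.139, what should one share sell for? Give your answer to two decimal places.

$2.81

Zero-growth DDM (perpetuity): P₀ = D/r = 0.39 / 0.139 = 2.8058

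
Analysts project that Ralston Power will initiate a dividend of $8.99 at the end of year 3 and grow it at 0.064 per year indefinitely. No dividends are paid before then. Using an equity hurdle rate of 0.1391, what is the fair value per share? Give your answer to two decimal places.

Deferred-dividend DDM. At t=2 the remaining stream is a growing perpetuity with first payment D_3 = 8.99.
V_2 = D_3/(r−g) = 8.99/(0.1391−0.064) = 119.7071
P₀ = V_2/(1+r)^2 = 119.7071/(1+0.1391)^2 = 92.2563

$92.26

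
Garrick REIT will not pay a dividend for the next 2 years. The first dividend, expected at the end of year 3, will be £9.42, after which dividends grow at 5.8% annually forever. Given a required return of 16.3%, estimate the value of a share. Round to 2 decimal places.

£66.33

Deferred-dividend DDM. At t=2 the remaining stream is a growing perpetuity with first payment D_3 = 9.42.
V_2 = D_3/(r−g) = 9.42/(0.163−0.058) = 89.7143
P₀ = V_2/(1+r)^2 = 89.7143/(1+0.163)^2 = 66.3288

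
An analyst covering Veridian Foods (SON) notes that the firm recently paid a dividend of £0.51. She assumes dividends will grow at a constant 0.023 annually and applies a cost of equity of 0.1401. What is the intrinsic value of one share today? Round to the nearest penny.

£4.46

Gordon growth model: P₀ = D₁/(r − g). D₁ = 0.51 × (1 + 0.023) = 0.5217.
P₀ = 0.5217 / (0.1401 − 0.023) = 0.5217 / 0.1171 = 4.4554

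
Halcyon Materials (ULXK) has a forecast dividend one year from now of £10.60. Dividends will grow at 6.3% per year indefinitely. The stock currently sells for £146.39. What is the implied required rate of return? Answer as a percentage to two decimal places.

Rearranging the constant-growth DDM: r = D₁/P₀ + g.
r = 10.6000 / 146.39 + 0.063 = 0.07241 + 0.063 = 0.13541

13.54%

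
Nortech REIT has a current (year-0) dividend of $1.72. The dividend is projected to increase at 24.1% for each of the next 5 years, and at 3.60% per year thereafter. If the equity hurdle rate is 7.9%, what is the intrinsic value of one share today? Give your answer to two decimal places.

$96.74

Two-stage DDM. Project D₁…D_5 at 0.241, terminal growth 0.036, discount at r = 0.079.
D_1 = 2.1345
D_2 = 2.6489
D_3 = 3.2873
D_4 = 4.0796
D_5 = 5.0628
Terminal value at t=5: TV = D_6/(r−g) = 5.2450/(0.079−0.036) = 121.9772
P₀ = 2.1345/(1+0.079)^1 + 2.6489/(1+0.079)^2 + 3.2873/(1+0.079)^3 + 4.0796/(1+0.079)^4 + 5.0628/(1+0.079)^5 + 121.9772/(1+0.079)^5 = 96.7427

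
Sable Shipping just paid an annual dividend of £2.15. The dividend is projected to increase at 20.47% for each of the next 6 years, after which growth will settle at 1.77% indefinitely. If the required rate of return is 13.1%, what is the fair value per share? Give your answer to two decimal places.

£44.39

Two-stage DDM. Project D₁…D_6 at 0.2047, terminal growth 0.0177, discount at r = 0.131.
D_1 = 2.5901
D_2 = 3.1203
D_3 = 3.7590
D_4 = 4.5285
D_5 = 5.4555
D_6 = 6.5722
Terminal value at t=6: TV = D_7/(r−g) = 6.6885/(0.131−0.0177) = 59.0339
P₀ = 2.5901/(1+0.131)^1 + 3.1203/(1+0.131)^2 + 3.7590/(1+0.131)^3 + 4.5285/(1+0.131)^4 + 5.4555/(1+0.131)^5 + 6.5722/(1+0.131)^6 + 59.0339/(1+0.131)^6 = 44.3883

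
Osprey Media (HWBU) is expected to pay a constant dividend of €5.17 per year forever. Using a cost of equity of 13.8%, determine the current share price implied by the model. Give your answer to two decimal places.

€37.46

Zero-growth DDM (perpetuity): P₀ = D/r = 5.17 / 0.138 = 37.4638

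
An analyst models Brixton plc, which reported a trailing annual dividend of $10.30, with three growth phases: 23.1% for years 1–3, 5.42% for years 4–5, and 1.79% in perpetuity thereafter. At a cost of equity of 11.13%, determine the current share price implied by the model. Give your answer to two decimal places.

$201.22

Three-stage DDM. Project D₁…D_5; terminal Gordon value at t=5 with g = 0.0179; discount at r = 0.1113.
D_1 = 12.6793
D_2 = 15.6082
D_3 = 19.2137
D_4 = 20.2551
D_5 = 21.3529
TV_5 = 21.7351/(0.1113−0.0179) = 232.7103
P₀ = Σ Dₜ/(1+r)ᵗ + TV_5/(1+r)^5 = 201.2221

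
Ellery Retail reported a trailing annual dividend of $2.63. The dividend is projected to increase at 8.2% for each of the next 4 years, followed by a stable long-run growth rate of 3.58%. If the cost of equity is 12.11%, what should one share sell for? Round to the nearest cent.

Two-stage DDM. Project D₁…D_4 at 0.082, terminal growth 0.0358, discount at r = 0.1211.
D_1 = 2.8457
D_2 = 3.0790
D_3 = 3.3315
D_4 = 3.6047
Terminal value at t=4: TV = D_5/(r−g) = 3.7337/(0.1211−0.0358) = 43.7715
P₀ = 2.8457/(1+0.1211)^1 + 3.0790/(1+0.1211)^2 + 3.3315/(1+0.1211)^3 + 3.6047/(1+0.1211)^4 + 43.7715/(1+0.1211)^4 = 37.3428

$37.34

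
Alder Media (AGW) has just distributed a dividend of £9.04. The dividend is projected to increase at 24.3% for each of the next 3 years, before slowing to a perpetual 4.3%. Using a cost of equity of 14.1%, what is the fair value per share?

Two-stage DDM. Project D₁…D_3 at 0.243, terminal growth 0.043, discount at r = 0.141.
D_1 = 11.2367
D_2 = 13.9672
D_3 = 17.3613
Terminal value at t=3: TV = D_4/(r−g) = 18.1078/(0.141−0.043) = 184.7737
P₀ = 11.2367/(1+0.141)^1 + 13.9672/(1+0.141)^2 + 17.3613/(1+0.141)^3 + 184.7737/(1+0.141)^3 = 156.6536

£156.65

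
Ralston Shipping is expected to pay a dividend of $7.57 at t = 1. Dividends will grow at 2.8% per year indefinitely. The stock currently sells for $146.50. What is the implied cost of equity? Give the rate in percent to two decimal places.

Rearranging the constant-growth DDM: r = D₁/P₀ + g.
r = 7.5700 / 146.50 + 0.028 = 0.05167 + 0.028 = 0.07967

7.97%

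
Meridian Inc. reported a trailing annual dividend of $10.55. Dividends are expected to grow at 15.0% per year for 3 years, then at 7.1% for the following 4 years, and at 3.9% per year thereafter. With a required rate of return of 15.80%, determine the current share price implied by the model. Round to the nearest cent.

Three-stage DDM. Project D₁…D_7; terminal Gordon value at t=7 with g = 0.039; discount at r = 0.158.
D_1 = 12.1325
D_2 = 13.9524
D_3 = 16.0452
D_4 = 17.1844
D_5 = 18.4045
D_6 = 19.7113
D_7 = 21.1108
TV_7 = 21.9341/(0.158−0.039) = 184.3200
P₀ = Σ Dₜ/(1+r)ᵗ + TV_7/(1+r)^7 = 131.3552

$131.36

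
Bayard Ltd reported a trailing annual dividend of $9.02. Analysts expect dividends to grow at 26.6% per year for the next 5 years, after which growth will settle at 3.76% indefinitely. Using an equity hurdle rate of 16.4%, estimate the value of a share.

$171.13

Two-stage DDM. Project D₁…D_5 at 0.266, terminal growth 0.0376, discount at r = 0.164.
D_1 = 11.4193
D_2 = 14.4569
D_3 = 18.3024
D_4 = 23.1708
D_5 = 29.3343
Terminal value at t=5: TV = D_6/(r−g) = 30.4372/(0.164−0.0376) = 240.8008
P₀ = 11.4193/(1+0.164)^1 + 14.4569/(1+0.164)^2 + 18.3024/(1+0.164)^3 + 23.1708/(1+0.164)^4 + 29.3343/(1+0.164)^5 + 240.8008/(1+0.164)^5 = 171.1277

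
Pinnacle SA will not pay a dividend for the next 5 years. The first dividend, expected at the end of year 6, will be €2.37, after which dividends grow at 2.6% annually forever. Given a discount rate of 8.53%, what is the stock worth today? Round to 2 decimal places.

Deferred-dividend DDM. At t=5 the remaining stream is a growing perpetuity with first payment D_6 = 2.37.
V_5 = D_6/(r−g) = 2.37/(0.0853−0.026) = 39.9663
P₀ = V_5/(1+r)^5 = 39.9663/(1+0.0853)^5 = 26.5427

€26.54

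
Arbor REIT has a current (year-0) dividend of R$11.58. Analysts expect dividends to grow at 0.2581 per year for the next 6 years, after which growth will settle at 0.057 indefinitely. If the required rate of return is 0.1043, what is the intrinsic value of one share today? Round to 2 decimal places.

R$678.24

Two-stage DDM. Project D₁…D_6 at 0.2581, terminal growth 0.057, discount at r = 0.1043.
D_1 = 14.5688
D_2 = 18.3290
D_3 = 23.0597
D_4 = 29.0114
D_5 = 36.4993
D_6 = 45.9198
Terminal value at t=6: TV = D_7/(r−g) = 48.5372/(0.1043−0.057) = 1026.1560
P₀ = 14.5688/(1+0.1043)^1 + 18.3290/(1+0.1043)^2 + 23.0597/(1+0.1043)^3 + 29.0114/(1+0.1043)^4 + 36.4993/(1+0.1043)^5 + 45.9198/(1+0.1043)^6 + 1026.1560/(1+0.1043)^6 = 678.2375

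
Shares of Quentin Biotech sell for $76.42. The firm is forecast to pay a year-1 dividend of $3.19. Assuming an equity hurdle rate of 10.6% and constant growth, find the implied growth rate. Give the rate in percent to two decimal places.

From P₀ = D₁/(r − g), the implied growth is g = r − D₁/P₀.
g = 0.106 − 3.19/76.42 = 0.106 − 0.04174 = 0.06426

6.43%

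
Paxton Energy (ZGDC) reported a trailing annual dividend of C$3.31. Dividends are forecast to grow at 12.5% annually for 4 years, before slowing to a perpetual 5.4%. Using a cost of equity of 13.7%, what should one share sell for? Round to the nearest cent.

C$53.18

Two-stage DDM. Project D₁…D_4 at 0.125, terminal growth 0.054, discount at r = 0.137.
D_1 = 3.7237
D_2 = 4.1892
D_3 = 4.7129
D_4 = 5.3020
Terminal value at t=4: TV = D_5/(r−g) = 5.5883/(0.137−0.054) = 67.3288
P₀ = 3.7237/(1+0.137)^1 + 4.1892/(1+0.137)^2 + 4.7129/(1+0.137)^3 + 5.3020/(1+0.137)^4 + 67.3288/(1+0.137)^4 = 53.1808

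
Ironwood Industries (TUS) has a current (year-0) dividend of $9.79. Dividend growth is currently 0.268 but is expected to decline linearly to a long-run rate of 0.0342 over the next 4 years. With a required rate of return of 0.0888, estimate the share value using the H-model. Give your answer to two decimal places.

$269.28

H-model: P₀ = D₀[(1+g_L) + H(g_S−g_L)]/(r−g_L), with H = 4/2 = 2.
P₀ = 9.79 × [(1+0.0342) + 2×(0.268−0.0342)] / (0.0888−0.0342)
   = 9.79 × 1.5018 / 0.0546 = 269.2788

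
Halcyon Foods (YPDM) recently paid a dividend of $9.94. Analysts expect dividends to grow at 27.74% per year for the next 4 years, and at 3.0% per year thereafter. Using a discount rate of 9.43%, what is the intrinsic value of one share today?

Two-stage DDM. Project D₁…D_4 at 0.2774, terminal growth 0.03, discount at r = 0.0943.
D_1 = 12.6974
D_2 = 16.2196
D_3 = 20.7189
D_4 = 26.4663
Terminal value at t=4: TV = D_5/(r−g) = 27.2603/(0.0943−0.03) = 423.9555
P₀ = 12.6974/(1+0.0943)^1 + 16.2196/(1+0.0943)^2 + 20.7189/(1+0.0943)^3 + 26.4663/(1+0.0943)^4 + 423.9555/(1+0.0943)^4 = 355.0630

$355.06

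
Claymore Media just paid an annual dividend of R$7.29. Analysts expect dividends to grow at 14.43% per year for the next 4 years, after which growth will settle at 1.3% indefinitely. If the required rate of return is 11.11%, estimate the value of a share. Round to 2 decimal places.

R$116.09

Two-stage DDM. Project D₁…D_4 at 0.1443, terminal growth 0.013, discount at r = 0.1111.
D_1 = 8.3419
D_2 = 9.5457
D_3 = 10.9231
D_4 = 12.4993
Terminal value at t=4: TV = D_5/(r−g) = 12.6618/(0.1111−0.013) = 129.0707
P₀ = 8.3419/(1+0.1111)^1 + 9.5457/(1+0.1111)^2 + 10.9231/(1+0.1111)^3 + 12.4993/(1+0.1111)^4 + 129.0707/(1+0.1111)^4 = 116.0910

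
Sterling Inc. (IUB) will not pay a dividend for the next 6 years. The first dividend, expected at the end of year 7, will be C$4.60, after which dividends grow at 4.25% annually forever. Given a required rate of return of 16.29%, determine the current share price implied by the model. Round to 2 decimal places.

Deferred-dividend DDM. At t=6 the remaining stream is a growing perpetuity with first payment D_7 = 4.60.
V_6 = D_7/(r−g) = 4.60/(0.1629−0.0425) = 38.2060
P₀ = V_6/(1+r)^6 = 38.2060/(1+0.1629)^6 = 15.4482

C$15.45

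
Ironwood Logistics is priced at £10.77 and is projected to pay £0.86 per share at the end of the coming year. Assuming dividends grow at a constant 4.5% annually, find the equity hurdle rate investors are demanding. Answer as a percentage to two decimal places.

Rearranging the constant-growth DDM: r = D₁/P₀ + g.
r = 0.8600 / 10.77 + 0.045 = 0.07985 + 0.045 = 0.12485

12.49%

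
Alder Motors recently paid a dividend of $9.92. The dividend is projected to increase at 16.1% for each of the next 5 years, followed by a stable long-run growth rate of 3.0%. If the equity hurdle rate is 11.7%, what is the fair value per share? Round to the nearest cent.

Two-stage DDM. Project D₁…D_5 at 0.161, terminal growth 0.03, discount at r = 0.117.
D_1 = 11.5171
D_2 = 13.3714
D_3 = 15.5242
D_4 = 18.0236
D_5 = 20.9254
Terminal value at t=5: TV = D_6/(r−g) = 21.5531/(0.117−0.03) = 247.7369
P₀ = 11.5171/(1+0.117)^1 + 13.3714/(1+0.117)^2 + 15.5242/(1+0.117)^3 + 18.0236/(1+0.117)^4 + 20.9254/(1+0.117)^5 + 247.7369/(1+0.117)^5 = 198.2490

$198.25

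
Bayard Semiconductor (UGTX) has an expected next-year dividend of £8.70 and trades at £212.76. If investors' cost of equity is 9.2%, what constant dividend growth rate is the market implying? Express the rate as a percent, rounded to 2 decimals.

From P₀ = D₁/(r − g), the implied growth is g = r − D₁/P₀.
g = 0.092 − 8.70/212.76 = 0.092 − 0.04089 = 0.05111

5.11%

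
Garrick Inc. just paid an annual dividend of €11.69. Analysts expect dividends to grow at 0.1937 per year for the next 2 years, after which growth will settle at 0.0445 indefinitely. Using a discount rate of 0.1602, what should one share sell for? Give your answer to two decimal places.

Two-stage DDM. Project D₁…D_2 at 0.1937, terminal growth 0.0445, discount at r = 0.1602.
D_1 = 13.9544
D_2 = 16.6573
Terminal value at t=2: TV = D_3/(r−g) = 17.3986/(0.1602−0.0445) = 150.3765
P₀ = 13.9544/(1+0.1602)^1 + 16.6573/(1+0.1602)^2 + 150.3765/(1+0.1602)^2 = 136.1181

€136.12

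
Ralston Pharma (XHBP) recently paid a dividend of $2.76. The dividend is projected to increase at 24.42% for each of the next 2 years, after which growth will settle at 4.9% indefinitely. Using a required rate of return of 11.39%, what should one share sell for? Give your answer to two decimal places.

Two-stage DDM. Project D₁…D_2 at 0.2442, terminal growth 0.049, discount at r = 0.1139.
D_1 = 3.4340
D_2 = 4.2726
Terminal value at t=2: TV = D_3/(r−g) = 4.4819/(0.1139−0.049) = 69.0590
P₀ = 3.4340/(1+0.1139)^1 + 4.2726/(1+0.1139)^2 + 69.0590/(1+0.1139)^2 = 62.1844

$62.18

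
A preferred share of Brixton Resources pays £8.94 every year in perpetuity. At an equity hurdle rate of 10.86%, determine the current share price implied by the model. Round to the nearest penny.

£82.32

Zero-growth DDM (perpetuity): P₀ = D/r = 8.94 / 0.1086 = 82.3204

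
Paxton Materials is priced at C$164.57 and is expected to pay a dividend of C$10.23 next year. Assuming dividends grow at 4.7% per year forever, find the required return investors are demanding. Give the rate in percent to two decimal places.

Rearranging the constant-growth DDM: r = D₁/P₀ + g.
r = 10.2300 / 164.57 + 0.047 = 0.06216 + 0.047 = 0.10916

10.92%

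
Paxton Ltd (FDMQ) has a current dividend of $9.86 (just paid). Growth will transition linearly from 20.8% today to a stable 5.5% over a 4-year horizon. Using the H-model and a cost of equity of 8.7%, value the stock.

$419.36

H-model: P₀ = D₀[(1+g_L) + H(g_S−g_L)]/(r−g_L), with H = 4/2 = 2.
P₀ = 9.86 × [(1+0.055) + 2×(0.208−0.055)] / (0.087−0.055)
   = 9.86 × 1.3610 / 0.032 = 419.3581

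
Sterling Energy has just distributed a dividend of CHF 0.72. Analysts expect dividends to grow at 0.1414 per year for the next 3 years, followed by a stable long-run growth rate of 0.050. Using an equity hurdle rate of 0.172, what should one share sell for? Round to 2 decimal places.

CHF 7.77

Two-stage DDM. Project D₁…D_3 at 0.1414, terminal growth 0.05, discount at r = 0.172.
D_1 = 0.8218
D_2 = 0.9380
D_3 = 1.0706
Terminal value at t=3: TV = D_4/(r−g) = 1.1242/(0.172−0.05) = 9.2146
P₀ = 0.8218/(1+0.172)^1 + 0.9380/(1+0.172)^2 + 1.0706/(1+0.172)^3 + 9.2146/(1+0.172)^3 = 7.7731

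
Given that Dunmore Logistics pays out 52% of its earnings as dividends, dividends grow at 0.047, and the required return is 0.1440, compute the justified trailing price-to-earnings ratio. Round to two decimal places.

5.61

Justified trailing P/E = b(1+g)/(r−g) = 0.52×(1+0.047)/(0.144−0.047) = 5.6128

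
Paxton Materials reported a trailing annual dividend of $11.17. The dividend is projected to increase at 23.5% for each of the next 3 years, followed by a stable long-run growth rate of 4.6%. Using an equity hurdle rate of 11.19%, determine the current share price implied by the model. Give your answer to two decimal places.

$284.43

Two-stage DDM. Project D₁…D_3 at 0.235, terminal growth 0.046, discount at r = 0.1119.
D_1 = 13.7949
D_2 = 17.0368
D_3 = 21.0404
Terminal value at t=3: TV = D_4/(r−g) = 22.0083/(0.1119−0.046) = 333.9645
P₀ = 13.7949/(1+0.1119)^1 + 17.0368/(1+0.1119)^2 + 21.0404/(1+0.1119)^3 + 333.9645/(1+0.1119)^3 = 284.4350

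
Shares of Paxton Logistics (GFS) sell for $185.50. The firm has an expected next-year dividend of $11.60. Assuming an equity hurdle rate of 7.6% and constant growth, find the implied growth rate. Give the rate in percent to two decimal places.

1.35%

From P₀ = D₁/(r − g), the implied growth is g = r − D₁/P₀.
g = 0.076 − 11.60/185.50 = 0.076 − 0.06253 = 0.01347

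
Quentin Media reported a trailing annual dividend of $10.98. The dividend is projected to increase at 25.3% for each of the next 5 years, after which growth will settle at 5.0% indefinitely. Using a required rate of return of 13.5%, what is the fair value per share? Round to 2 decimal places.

Two-stage DDM. Project D₁…D_5 at 0.253, terminal growth 0.05, discount at r = 0.135.
D_1 = 13.7579
D_2 = 17.2387
D_3 = 21.6001
D_4 = 27.0649
D_5 = 33.9123
Terminal value at t=5: TV = D_6/(r−g) = 35.6080/(0.135−0.05) = 418.9171
P₀ = 13.7579/(1+0.135)^1 + 17.2387/(1+0.135)^2 + 21.6001/(1+0.135)^3 + 27.0649/(1+0.135)^4 + 33.9123/(1+0.135)^5 + 418.9171/(1+0.135)^5 = 296.9966

$297.00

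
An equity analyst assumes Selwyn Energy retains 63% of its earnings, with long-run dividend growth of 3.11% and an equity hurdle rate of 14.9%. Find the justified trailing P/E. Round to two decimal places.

Payout ratio b = 1 − 0.63 = 0.37.
Justified trailing P/E = b(1+g)/(r−g) = 0.37×(1+0.0311)/(0.149−0.0311) = 3.2359

3.24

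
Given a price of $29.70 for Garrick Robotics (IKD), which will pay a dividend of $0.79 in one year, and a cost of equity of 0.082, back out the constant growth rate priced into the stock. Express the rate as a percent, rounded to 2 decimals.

5.54%

From P₀ = D₁/(r − g), the implied growth is g = r − D₁/P₀.
g = 0.082 − 0.79/29.70 = 0.082 − 0.02660 = 0.05540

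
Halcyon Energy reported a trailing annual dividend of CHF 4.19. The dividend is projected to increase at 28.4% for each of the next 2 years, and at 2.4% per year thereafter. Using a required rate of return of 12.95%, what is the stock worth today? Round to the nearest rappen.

Two-stage DDM. Project D₁…D_2 at 0.284, terminal growth 0.024, discount at r = 0.1295.
D_1 = 5.3800
D_2 = 6.9079
Terminal value at t=2: TV = D_3/(r−g) = 7.0737/(0.1295−0.024) = 67.0489
P₀ = 5.3800/(1+0.1295)^1 + 6.9079/(1+0.1295)^2 + 67.0489/(1+0.1295)^2 = 62.7334

CHF 62.73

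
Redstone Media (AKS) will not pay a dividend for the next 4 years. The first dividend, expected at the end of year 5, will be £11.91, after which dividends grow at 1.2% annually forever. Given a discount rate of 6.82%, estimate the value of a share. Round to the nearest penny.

£162.77

Deferred-dividend DDM. At t=4 the remaining stream is a growing perpetuity with first payment D_5 = 11.91.
V_4 = D_5/(r−g) = 11.91/(0.0682−0.012) = 211.9217
P₀ = V_4/(1+r)^4 = 211.9217/(1+0.0682)^4 = 162.7665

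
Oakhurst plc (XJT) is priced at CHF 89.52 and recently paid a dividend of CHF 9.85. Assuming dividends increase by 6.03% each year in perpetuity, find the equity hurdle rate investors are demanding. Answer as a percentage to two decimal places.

17.70%

Rearranging the constant-growth DDM: r = D₁/P₀ + g.
D₁ = 9.85 × (1 + 0.0603) = 10.4440.
r = 10.4440 / 89.52 + 0.0603 = 0.11667 + 0.0603 = 0.17697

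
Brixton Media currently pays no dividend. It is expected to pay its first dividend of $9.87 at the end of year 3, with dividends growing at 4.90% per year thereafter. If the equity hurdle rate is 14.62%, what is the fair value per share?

Deferred-dividend DDM. At t=2 the remaining stream is a growing perpetuity with first payment D_3 = 9.87.
V_2 = D_3/(r−g) = 9.87/(0.1462−0.049) = 101.5432
P₀ = V_2/(1+r)^2 = 101.5432/(1+0.1462)^2 = 77.2912

$77.29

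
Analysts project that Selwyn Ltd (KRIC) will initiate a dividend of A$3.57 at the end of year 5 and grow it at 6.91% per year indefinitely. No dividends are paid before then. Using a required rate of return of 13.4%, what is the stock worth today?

A$33.26

Deferred-dividend DDM. At t=4 the remaining stream is a growing perpetuity with first payment D_5 = 3.57.
V_4 = D_5/(r−g) = 3.57/(0.134−0.0691) = 55.0077
P₀ = V_4/(1+r)^4 = 55.0077/(1+0.134)^4 = 33.2638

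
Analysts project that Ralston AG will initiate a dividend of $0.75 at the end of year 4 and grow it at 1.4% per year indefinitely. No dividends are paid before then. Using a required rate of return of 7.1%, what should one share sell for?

Deferred-dividend DDM. At t=3 the remaining stream is a growing perpetuity with first payment D_4 = 0.75.
V_3 = D_4/(r−g) = 0.75/(0.071−0.014) = 13.1579
P₀ = V_3/(1+r)^3 = 13.1579/(1+0.071)^3 = 10.7107

$10.71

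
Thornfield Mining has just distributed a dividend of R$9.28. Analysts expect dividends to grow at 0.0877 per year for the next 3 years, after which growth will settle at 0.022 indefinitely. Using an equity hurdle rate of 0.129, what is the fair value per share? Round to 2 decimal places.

Two-stage DDM. Project D₁…D_3 at 0.0877, terminal growth 0.022, discount at r = 0.129.
D_1 = 10.0939
D_2 = 10.9791
D_3 = 11.9420
Terminal value at t=3: TV = D_4/(r−g) = 12.2047/(0.129−0.022) = 114.0624
P₀ = 10.0939/(1+0.129)^1 + 10.9791/(1+0.129)^2 + 11.9420/(1+0.129)^3 + 114.0624/(1+0.129)^3 = 105.1136

R$105.11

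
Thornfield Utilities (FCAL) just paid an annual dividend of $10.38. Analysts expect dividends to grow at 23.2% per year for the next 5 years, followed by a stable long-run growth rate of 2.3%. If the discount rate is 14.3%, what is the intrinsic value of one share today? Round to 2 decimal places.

Two-stage DDM. Project D₁…D_5 at 0.232, terminal growth 0.023, discount at r = 0.143.
D_1 = 12.7882
D_2 = 15.7550
D_3 = 19.4102
D_4 = 23.9133
D_5 = 29.4612
Terminal value at t=5: TV = D_6/(r−g) = 30.1388/(0.143−0.023) = 251.1570
P₀ = 12.7882/(1+0.143)^1 + 15.7550/(1+0.143)^2 + 19.4102/(1+0.143)^3 + 23.9133/(1+0.143)^4 + 29.4612/(1+0.143)^5 + 251.1570/(1+0.143)^5 = 194.0983

$194.10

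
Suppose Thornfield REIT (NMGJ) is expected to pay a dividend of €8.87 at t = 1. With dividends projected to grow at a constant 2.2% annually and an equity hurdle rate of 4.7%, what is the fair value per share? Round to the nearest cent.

Gordon growth model: P₀ = D₁/(r − g), with D₁ = 8.87 given directly.
P₀ = 8.8700 / (0.047 − 0.022) = 8.8700 / 0.025 = 354.8000

€354.80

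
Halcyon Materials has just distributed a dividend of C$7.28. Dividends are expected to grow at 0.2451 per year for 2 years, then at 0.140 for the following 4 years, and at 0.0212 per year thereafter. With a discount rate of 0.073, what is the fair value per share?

Three-stage DDM. Project D₁…D_6; terminal Gordon value at t=6 with g = 0.0212; discount at r = 0.073.
D_1 = 9.0643
D_2 = 11.2860
D_3 = 12.8660
D_4 = 14.6673
D_5 = 16.7207
D_6 = 19.0616
TV_6 = 19.4657/(0.073−0.0212) = 375.7857
P₀ = Σ Dₜ/(1+r)ᵗ + TV_6/(1+r)^6 = 310.2063

C$310.21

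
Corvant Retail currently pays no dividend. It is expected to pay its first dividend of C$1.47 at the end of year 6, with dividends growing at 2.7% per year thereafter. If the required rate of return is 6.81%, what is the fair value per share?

C$25.73

Deferred-dividend DDM. At t=5 the remaining stream is a growing perpetuity with first payment D_6 = 1.47.
V_5 = D_6/(r−g) = 1.47/(0.0681−0.027) = 35.7664
P₀ = V_5/(1+r)^5 = 35.7664/(1+0.0681)^5 = 25.7286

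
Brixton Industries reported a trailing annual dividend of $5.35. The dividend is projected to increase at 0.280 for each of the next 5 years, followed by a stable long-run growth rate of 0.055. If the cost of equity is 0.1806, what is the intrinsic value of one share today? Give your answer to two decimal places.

$101.64

Two-stage DDM. Project D₁…D_5 at 0.28, terminal growth 0.055, discount at r = 0.1806.
D_1 = 6.8480
D_2 = 8.7654
D_3 = 11.2198
D_4 = 14.3613
D_5 = 18.3825
Terminal value at t=5: TV = D_6/(r−g) = 19.3935/(0.1806−0.055) = 154.4068
P₀ = 6.8480/(1+0.1806)^1 + 8.7654/(1+0.1806)^2 + 11.2198/(1+0.1806)^3 + 14.3613/(1+0.1806)^4 + 18.3825/(1+0.1806)^5 + 154.4068/(1+0.1806)^5 = 101.6359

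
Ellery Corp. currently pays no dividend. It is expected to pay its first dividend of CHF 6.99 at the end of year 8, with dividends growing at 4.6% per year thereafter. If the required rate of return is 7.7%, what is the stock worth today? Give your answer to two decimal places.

CHF 134.15

Deferred-dividend DDM. At t=7 the remaining stream is a growing perpetuity with first payment D_8 = 6.99.
V_7 = D_8/(r−g) = 6.99/(0.077−0.046) = 225.4839
P₀ = V_7/(1+r)^7 = 225.4839/(1+0.077)^7 = 134.1546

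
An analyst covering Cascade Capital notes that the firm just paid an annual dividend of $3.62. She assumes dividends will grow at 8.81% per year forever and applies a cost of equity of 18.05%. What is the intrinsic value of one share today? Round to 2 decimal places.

$42.63

Gordon growth model: P₀ = D₁/(r − g). D₁ = 3.62 × (1 + 0.0881) = 3.9389.
P₀ = 3.9389 / (0.1805 − 0.0881) = 3.9389 / 0.0924 = 42.6290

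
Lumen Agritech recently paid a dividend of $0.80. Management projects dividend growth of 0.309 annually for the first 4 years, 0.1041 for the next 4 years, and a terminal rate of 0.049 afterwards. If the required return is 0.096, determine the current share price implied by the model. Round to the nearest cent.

$49.14

Three-stage DDM. Project D₁…D_8; terminal Gordon value at t=8 with g = 0.049; discount at r = 0.096.
D_1 = 1.0472
D_2 = 1.3708
D_3 = 1.7944
D_4 = 2.3488
D_5 = 2.5933
D_6 = 2.8633
D_7 = 3.1614
D_8 = 3.4905
TV_8 = 3.6615/(0.096−0.049) = 77.9040
P₀ = Σ Dₜ/(1+r)ᵗ + TV_8/(1+r)^8 = 49.1374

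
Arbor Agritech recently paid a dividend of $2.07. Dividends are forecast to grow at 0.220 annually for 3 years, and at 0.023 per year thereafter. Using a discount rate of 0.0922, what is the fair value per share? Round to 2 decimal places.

$50.43

Two-stage DDM. Project D₁…D_3 at 0.22, terminal growth 0.023, discount at r = 0.0922.
D_1 = 2.5254
D_2 = 3.0810
D_3 = 3.7588
Terminal value at t=3: TV = D_4/(r−g) = 3.8453/(0.0922−0.023) = 55.5673
P₀ = 2.5254/(1+0.0922)^1 + 3.0810/(1+0.0922)^2 + 3.7588/(1+0.0922)^3 + 55.5673/(1+0.0922)^3 = 50.4294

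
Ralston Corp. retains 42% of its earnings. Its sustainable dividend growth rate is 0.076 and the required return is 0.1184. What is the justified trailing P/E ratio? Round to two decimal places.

14.72

Payout ratio b = 1 − 0.42 = 0.58.
Justified trailing P/E = b(1+g)/(r−g) = 0.58×(1+0.076)/(0.1184−0.076) = 14.7189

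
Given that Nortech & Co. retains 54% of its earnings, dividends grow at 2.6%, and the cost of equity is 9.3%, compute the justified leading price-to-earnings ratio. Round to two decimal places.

Payout ratio b = 1 − 0.54 = 0.46.
Justified leading P/E = b/(r−g) = 0.46/(0.093−0.026) = 6.8657

6.87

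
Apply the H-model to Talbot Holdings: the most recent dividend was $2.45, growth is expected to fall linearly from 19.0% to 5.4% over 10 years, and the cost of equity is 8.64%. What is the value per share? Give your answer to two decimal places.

H-model: P₀ = D₀[(1+g_L) + H(g_S−g_L)]/(r−g_L), with H = 10/2 = 5.
P₀ = 2.45 × [(1+0.054) + 5×(0.19−0.054)] / (0.0864−0.054)
   = 2.45 × 1.7340 / 0.0324 = 131.1204

$131.12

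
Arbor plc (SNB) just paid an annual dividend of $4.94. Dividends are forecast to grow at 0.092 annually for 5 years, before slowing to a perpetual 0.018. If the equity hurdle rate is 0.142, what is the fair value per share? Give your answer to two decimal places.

Two-stage DDM. Project D₁…D_5 at 0.092, terminal growth 0.018, discount at r = 0.142.
D_1 = 5.3945
D_2 = 5.8908
D_3 = 6.4327
D_4 = 7.0245
D_5 = 7.6708
Terminal value at t=5: TV = D_6/(r−g) = 7.8089/(0.142−0.018) = 62.9747
P₀ = 5.3945/(1+0.142)^1 + 5.8908/(1+0.142)^2 + 6.4327/(1+0.142)^3 + 7.0245/(1+0.142)^4 + 7.6708/(1+0.142)^5 + 62.9747/(1+0.142)^5 = 54.0607

$54.06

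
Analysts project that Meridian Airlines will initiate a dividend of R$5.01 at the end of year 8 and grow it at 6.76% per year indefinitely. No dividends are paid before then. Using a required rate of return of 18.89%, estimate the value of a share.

Deferred-dividend DDM. At t=7 the remaining stream is a growing perpetuity with first payment D_8 = 5.01.
V_7 = D_8/(r−g) = 5.01/(0.1889−0.0676) = 41.3026
P₀ = V_7/(1+r)^7 = 41.3026/(1+0.1889)^7 = 12.3015

R$12.30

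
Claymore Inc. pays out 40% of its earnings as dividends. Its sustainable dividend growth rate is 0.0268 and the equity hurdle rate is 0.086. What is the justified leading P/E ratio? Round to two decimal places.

Justified leading P/E = b/(r−g) = 0.40/(0.086−0.0268) = 6.7568

6.76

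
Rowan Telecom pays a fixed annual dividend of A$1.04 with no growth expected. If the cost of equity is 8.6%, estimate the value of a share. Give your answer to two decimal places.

A$12.09

Zero-growth DDM (perpetuity): P₀ = D/r = 1.04 / 0.086 = 12.0930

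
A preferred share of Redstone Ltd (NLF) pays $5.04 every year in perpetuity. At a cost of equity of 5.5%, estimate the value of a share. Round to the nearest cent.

$91.64

Zero-growth DDM (perpetuity): P₀ = D/r = 5.04 / 0.055 = 91.6364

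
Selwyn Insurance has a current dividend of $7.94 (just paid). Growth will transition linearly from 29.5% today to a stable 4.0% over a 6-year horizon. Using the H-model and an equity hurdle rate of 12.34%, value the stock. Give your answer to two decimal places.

$171.84

H-model: P₀ = D₀[(1+g_L) + H(g_S−g_L)]/(r−g_L), with H = 6/2 = 3.
P₀ = 7.94 × [(1+0.04) + 3×(0.295−0.04)] / (0.1234−0.04)
   = 7.94 × 1.8050 / 0.0834 = 171.8429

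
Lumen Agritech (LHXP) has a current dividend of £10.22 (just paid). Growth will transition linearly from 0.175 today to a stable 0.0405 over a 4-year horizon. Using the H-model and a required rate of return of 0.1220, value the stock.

H-model: P₀ = D₀[(1+g_L) + H(g_S−g_L)]/(r−g_L), with H = 4/2 = 2.
P₀ = 10.22 × [(1+0.0405) + 2×(0.175−0.0405)] / (0.122−0.0405)
   = 10.22 × 1.3095 / 0.0815 = 164.2097

£164.21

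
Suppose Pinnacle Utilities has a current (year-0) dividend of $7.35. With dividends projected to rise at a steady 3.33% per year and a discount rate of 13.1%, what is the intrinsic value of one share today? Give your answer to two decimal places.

$77.74

Gordon growth model: P₀ = D₁/(r − g). D₁ = 7.35 × (1 + 0.0333) = 7.5948.
P₀ = 7.5948 / (0.131 − 0.0333) = 7.5948 / 0.0977 = 77.7355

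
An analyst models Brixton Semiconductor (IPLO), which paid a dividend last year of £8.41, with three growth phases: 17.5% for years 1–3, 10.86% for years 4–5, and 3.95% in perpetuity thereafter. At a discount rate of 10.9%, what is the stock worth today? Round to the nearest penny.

£197.85

Three-stage DDM. Project D₁…D_5; terminal Gordon value at t=5 with g = 0.0395; discount at r = 0.109.
D_1 = 9.8818
D_2 = 11.6111
D_3 = 13.6430
D_4 = 15.1246
D_5 = 16.7672
TV_5 = 17.4295/(0.109−0.0395) = 250.7835
P₀ = Σ Dₜ/(1+r)ᵗ + TV_5/(1+r)^5 = 197.8485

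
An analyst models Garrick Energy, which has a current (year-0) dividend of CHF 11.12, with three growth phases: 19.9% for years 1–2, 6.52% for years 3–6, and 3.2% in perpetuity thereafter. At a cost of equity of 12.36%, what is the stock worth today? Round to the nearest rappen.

CHF 184.16

Three-stage DDM. Project D₁…D_6; terminal Gordon value at t=6 with g = 0.032; discount at r = 0.1236.
D_1 = 13.3329
D_2 = 15.9861
D_3 = 17.0284
D_4 = 18.1387
D_5 = 19.3213
D_6 = 20.5811
TV_6 = 21.2397/(0.1236−0.032) = 231.8740
P₀ = Σ Dₜ/(1+r)ᵗ + TV_6/(1+r)^6 = 184.1649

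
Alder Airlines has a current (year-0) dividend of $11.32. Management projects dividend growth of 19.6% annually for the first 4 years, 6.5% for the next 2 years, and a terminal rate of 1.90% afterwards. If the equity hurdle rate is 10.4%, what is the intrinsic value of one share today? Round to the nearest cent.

$259.03

Three-stage DDM. Project D₁…D_6; terminal Gordon value at t=6 with g = 0.019; discount at r = 0.104.
D_1 = 13.5387
D_2 = 16.1923
D_3 = 19.3660
D_4 = 23.1617
D_5 = 24.6673
D_6 = 26.2706
TV_6 = 26.7698/(0.104−0.019) = 314.9384
P₀ = Σ Dₜ/(1+r)ᵗ + TV_6/(1+r)^6 = 259.0280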